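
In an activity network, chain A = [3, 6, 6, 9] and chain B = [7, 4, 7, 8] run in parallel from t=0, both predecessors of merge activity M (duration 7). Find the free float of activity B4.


ES(B4) = sum of predecessors on chain B = 18
EF(B4) = ES + duration = 18 + 8 = 26
Successor of B4 is M. ES(M) = max(sum(A), sum(B)) = max(24, 26) = 26
Free float = ES(successor) - EF(current) = 26 - 26 = 0

0


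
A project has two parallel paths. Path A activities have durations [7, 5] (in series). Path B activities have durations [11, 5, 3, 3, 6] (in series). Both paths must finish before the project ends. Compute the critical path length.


Path A total = 7 + 5 = 12
Path B total = 11 + 5 + 3 + 3 + 6 = 28
Critical path = longest path = max(12, 28) = 28

28


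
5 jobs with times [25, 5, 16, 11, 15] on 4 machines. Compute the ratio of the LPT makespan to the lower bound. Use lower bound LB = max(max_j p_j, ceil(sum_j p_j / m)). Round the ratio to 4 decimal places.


LPT order: [25, 16, 15, 11, 5]
Machine loads after assignment: [25, 16, 15, 16]
LPT makespan = 25
Lower bound = max(max_job, ceil(total/4)) = max(25, 18) = 25
Ratio = 25 / 25 = 1.0

1.0


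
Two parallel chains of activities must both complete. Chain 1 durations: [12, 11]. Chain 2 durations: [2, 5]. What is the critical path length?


Path A total = 12 + 11 = 23
Path B total = 2 + 5 = 7
Critical path = longest path = max(23, 7) = 23

23


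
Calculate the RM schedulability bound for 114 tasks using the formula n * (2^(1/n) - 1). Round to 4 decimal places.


Compute 2^(1/114) = 1.0060987606
Subtract 1: 1.0060987606 - 1 = 0.0060987606
Multiply by n: 114 * 0.0060987606 = 0.6952587084
Round to 4 dp: 0.6953

0.6953


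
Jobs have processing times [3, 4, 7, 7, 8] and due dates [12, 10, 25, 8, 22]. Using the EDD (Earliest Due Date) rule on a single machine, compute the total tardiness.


Sort by due date (EDD order): [(7, 8), (4, 10), (3, 12), (8, 22), (7, 25)]
Compute completion times and tardiness:
  Job 1: p=7, d=8, C=7, tardiness=max(0,7-8)=0
  Job 2: p=4, d=10, C=11, tardiness=max(0,11-10)=1
  Job 3: p=3, d=12, C=14, tardiness=max(0,14-12)=2
  Job 4: p=8, d=22, C=22, tardiness=max(0,22-22)=0
  Job 5: p=7, d=25, C=29, tardiness=max(0,29-25)=4
Total tardiness = 7

7


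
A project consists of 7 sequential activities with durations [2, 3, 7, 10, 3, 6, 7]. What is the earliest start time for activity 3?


Activity 3 starts after activities 1 through 2 complete.
Predecessor durations: [2, 3]
ES = 2 + 3 = 5

5


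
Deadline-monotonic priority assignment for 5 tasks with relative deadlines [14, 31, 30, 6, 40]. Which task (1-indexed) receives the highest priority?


Sort tasks by relative deadline (ascending):
  Task 4: deadline = 6
  Task 1: deadline = 14
  Task 3: deadline = 30
  Task 2: deadline = 31
  Task 5: deadline = 40
Priority order (highest first): [4, 1, 3, 2, 5]
Highest priority task = 4

4


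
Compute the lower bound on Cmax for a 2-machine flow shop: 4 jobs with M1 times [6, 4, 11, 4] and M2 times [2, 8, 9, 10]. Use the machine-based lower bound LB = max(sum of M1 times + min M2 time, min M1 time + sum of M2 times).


LB1 = sum(M1 times) + min(M2 times) = 25 + 2 = 27
LB2 = min(M1 times) + sum(M2 times) = 4 + 29 = 33
Lower bound = max(LB1, LB2) = max(27, 33) = 33

33


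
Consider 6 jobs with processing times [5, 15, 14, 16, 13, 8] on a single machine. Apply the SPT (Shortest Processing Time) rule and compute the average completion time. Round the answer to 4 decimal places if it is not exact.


Sort jobs by processing time (SPT order): [5, 8, 13, 14, 15, 16]
Compute completion times sequentially:
  Job 1: processing = 5, completes at 5
  Job 2: processing = 8, completes at 13
  Job 3: processing = 13, completes at 26
  Job 4: processing = 14, completes at 40
  Job 5: processing = 15, completes at 55
  Job 6: processing = 16, completes at 71
Sum of completion times = 210
Average completion time = 210/6 = 35.0

35.0


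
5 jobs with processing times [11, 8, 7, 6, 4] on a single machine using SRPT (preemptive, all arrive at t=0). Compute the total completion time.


Since all jobs arrive at t=0, SRPT equals SPT ordering.
SPT order: [4, 6, 7, 8, 11]
Completion times:
  Job 1: p=4, C=4
  Job 2: p=6, C=10
  Job 3: p=7, C=17
  Job 4: p=8, C=25
  Job 5: p=11, C=36
Total completion time = 4 + 10 + 17 + 25 + 36 = 92

92


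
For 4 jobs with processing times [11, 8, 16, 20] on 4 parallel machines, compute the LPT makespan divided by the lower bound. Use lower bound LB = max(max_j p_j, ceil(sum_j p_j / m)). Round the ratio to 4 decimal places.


LPT order: [20, 16, 11, 8]
Machine loads after assignment: [20, 16, 11, 8]
LPT makespan = 20
Lower bound = max(max_job, ceil(total/4)) = max(20, 14) = 20
Ratio = 20 / 20 = 1.0

1.0


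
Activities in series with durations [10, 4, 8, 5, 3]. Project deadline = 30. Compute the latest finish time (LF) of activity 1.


LF(activity 1) = deadline - sum of successor durations
Successors: activities 2 through 5 with durations [4, 8, 5, 3]
Sum of successor durations = 20
LF = 30 - 20 = 10

10


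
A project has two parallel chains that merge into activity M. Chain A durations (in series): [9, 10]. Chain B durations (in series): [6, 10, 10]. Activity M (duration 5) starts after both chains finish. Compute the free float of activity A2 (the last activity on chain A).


ES(A2) = sum of predecessors on chain A = 9
EF(A2) = ES + duration = 9 + 10 = 19
Successor of A2 is M. ES(M) = max(sum(A), sum(B)) = max(19, 26) = 26
Free float = ES(successor) - EF(current) = 26 - 19 = 7

7


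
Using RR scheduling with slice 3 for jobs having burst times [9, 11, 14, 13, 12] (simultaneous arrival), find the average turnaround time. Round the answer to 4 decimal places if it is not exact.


Time quantum = 3
Execution trace:
  J1 runs 3 units, time = 3
  J2 runs 3 units, time = 6
  J3 runs 3 units, time = 9
  J4 runs 3 units, time = 12
  J5 runs 3 units, time = 15
  J1 runs 3 units, time = 18
  J2 runs 3 units, time = 21
  J3 runs 3 units, time = 24
  J4 runs 3 units, time = 27
  J5 runs 3 units, time = 30
  J1 runs 3 units, time = 33
  J2 runs 3 units, time = 36
  J3 runs 3 units, time = 39
  J4 runs 3 units, time = 42
  J5 runs 3 units, time = 45
  J2 runs 2 units, time = 47
  J3 runs 3 units, time = 50
  J4 runs 3 units, time = 53
  J5 runs 3 units, time = 56
  J3 runs 2 units, time = 58
  J4 runs 1 units, time = 59
Finish times: [33, 47, 58, 59, 56]
Average turnaround = 253/5 = 50.6

50.6


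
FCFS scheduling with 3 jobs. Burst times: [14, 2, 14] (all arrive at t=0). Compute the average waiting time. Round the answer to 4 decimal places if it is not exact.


FCFS order (as given): [14, 2, 14]
Waiting times:
  Job 1: wait = 0
  Job 2: wait = 14
  Job 3: wait = 16
Sum of waiting times = 30
Average waiting time = 30/3 = 10.0

10.0


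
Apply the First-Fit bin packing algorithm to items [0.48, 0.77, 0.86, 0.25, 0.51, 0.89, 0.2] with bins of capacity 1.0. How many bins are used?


Place items sequentially using First-Fit:
  Item 0.48 -> new Bin 1
  Item 0.77 -> new Bin 2
  Item 0.86 -> new Bin 3
  Item 0.25 -> Bin 1 (now 0.73)
  Item 0.51 -> new Bin 4
  Item 0.89 -> new Bin 5
  Item 0.2 -> Bin 1 (now 0.93)
Total bins used = 5

5


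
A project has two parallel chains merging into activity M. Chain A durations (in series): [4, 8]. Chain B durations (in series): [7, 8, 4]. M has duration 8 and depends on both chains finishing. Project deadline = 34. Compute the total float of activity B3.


Forward pass: ES(B3) = sum of predecessors on chain B = 15
EF = ES + duration = 15 + 4 = 19
Backward pass: LF(M) = deadline = 34; LS(M) = 34 - 8 = 26
LF(B3) = LS(M) - sum(successors on chain B) = 26 - 0 = 26
LS = LF - duration = 26 - 4 = 22
Total float = LS - ES = 22 - 15 = 7

7


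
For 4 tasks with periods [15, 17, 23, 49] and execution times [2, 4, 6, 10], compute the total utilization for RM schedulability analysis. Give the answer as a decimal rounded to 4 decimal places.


Compute individual utilizations (exact fractions):
  Task 1: C/T = 2/15 (approx. 0.1333)
  Task 2: C/T = 4/17 (approx. 0.2353)
  Task 3: C/T = 6/23 (approx. 0.2609)
  Task 4: C/T = 10/49 (approx. 0.2041)
Total utilization U = 2/15 + 4/17 + 6/23 + 10/49 = 239558/287385
Rounded to 4 decimal places: U = 0.8336
RM (Liu & Layland) bound for 4 tasks = 0.756828; compare with U = 239558/287385 (approx. 0.833579)
bound < U <= 1, so the RM sufficient condition is not met (inconclusive; an exact test such as response-time analysis is needed).

0.8336


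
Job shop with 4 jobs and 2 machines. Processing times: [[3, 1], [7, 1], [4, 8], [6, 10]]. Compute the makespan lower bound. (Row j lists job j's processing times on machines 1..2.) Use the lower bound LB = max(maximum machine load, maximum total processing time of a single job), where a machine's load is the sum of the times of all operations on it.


Machine loads:
  Machine 1: 3 + 7 + 4 + 6 = 20
  Machine 2: 1 + 1 + 8 + 10 = 20
Max machine load = 20
Job totals:
  Job 1: 4
  Job 2: 8
  Job 3: 12
  Job 4: 16
Max job total = 16
Lower bound = max(20, 16) = 20

20


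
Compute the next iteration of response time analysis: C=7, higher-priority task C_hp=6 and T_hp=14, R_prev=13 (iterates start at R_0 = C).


R_next = C + ceil(R_prev / T_hp) * C_hp
ceil(13 / 14) = ceil(0.9286) = 1
Interference = 1 * 6 = 6
R_next = 7 + 6 = 13
R_next = R_prev, so the iteration has converged (response time = 13).

13


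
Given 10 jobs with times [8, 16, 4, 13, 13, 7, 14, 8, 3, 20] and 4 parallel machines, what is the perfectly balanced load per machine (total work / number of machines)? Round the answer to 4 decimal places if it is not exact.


Total processing time = 8 + 16 + 4 + 13 + 13 + 7 + 14 + 8 + 3 + 20 = 106
Number of machines = 4
Ideal balanced load = 106 / 4 = 26.5

26.5


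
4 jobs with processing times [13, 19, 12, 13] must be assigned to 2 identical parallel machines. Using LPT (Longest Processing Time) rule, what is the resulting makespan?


Sort jobs in decreasing order (LPT): [19, 13, 13, 12]
Assign each job to the least loaded machine:
  Machine 1: jobs [19, 12], load = 31
  Machine 2: jobs [13, 13], load = 26
Makespan = max load = 31

31


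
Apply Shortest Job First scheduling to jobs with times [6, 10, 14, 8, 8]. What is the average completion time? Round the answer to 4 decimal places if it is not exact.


SJF order (ascending): [6, 8, 8, 10, 14]
Completion times:
  Job 1: burst=6, C=6
  Job 2: burst=8, C=14
  Job 3: burst=8, C=22
  Job 4: burst=10, C=32
  Job 5: burst=14, C=46
Average completion = 120/5 = 24.0

24.0


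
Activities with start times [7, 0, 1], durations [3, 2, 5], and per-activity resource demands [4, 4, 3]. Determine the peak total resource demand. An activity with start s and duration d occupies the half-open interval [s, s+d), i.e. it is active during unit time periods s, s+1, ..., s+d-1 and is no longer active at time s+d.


Each activity i is active on [start_i, start_i + duration_i).
Compute total resource usage per time slot:
  t=0: active resources = [4], total = 4
  t=1: active resources = [4, 3], total = 7
  t=2: active resources = [3], total = 3
  t=3: active resources = [3], total = 3
  t=4: active resources = [3], total = 3
  t=5: active resources = [3], total = 3
  t=6: active resources = [], total = 0
  t=7: active resources = [4], total = 4
  t=8: active resources = [4], total = 4
  t=9: active resources = [4], total = 4
Peak resource demand = 7

7


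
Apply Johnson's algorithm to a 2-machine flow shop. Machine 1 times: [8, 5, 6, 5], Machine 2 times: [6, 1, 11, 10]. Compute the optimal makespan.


Apply Johnson's rule:
  Group 1 (a <= b): [(4, 5, 10), (3, 6, 11)]
  Group 2 (a > b): [(1, 8, 6), (2, 5, 1)]
Optimal job order: [4, 3, 1, 2]
Schedule:
  Job 4: M1 done at 5, M2 done at 15
  Job 3: M1 done at 11, M2 done at 26
  Job 1: M1 done at 19, M2 done at 32
  Job 2: M1 done at 24, M2 done at 33
Makespan = 33

33


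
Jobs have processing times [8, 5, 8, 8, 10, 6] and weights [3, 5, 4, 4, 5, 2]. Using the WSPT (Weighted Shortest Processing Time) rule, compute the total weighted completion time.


Compute p/w ratios and sort ascending (WSPT): [(5, 5), (8, 4), (8, 4), (10, 5), (8, 3), (6, 2)]
Compute weighted completion times:
  Job (p=5,w=5): C=5, w*C=5*5=25
  Job (p=8,w=4): C=13, w*C=4*13=52
  Job (p=8,w=4): C=21, w*C=4*21=84
  Job (p=10,w=5): C=31, w*C=5*31=155
  Job (p=8,w=3): C=39, w*C=3*39=117
  Job (p=6,w=2): C=45, w*C=2*45=90
Total weighted completion time = 523

523


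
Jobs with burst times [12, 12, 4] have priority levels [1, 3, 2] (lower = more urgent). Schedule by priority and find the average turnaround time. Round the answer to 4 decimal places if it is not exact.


Sort by priority (ascending = highest first):
Order: [(1, 12), (2, 4), (3, 12)]
Completion times:
  Priority 1, burst=12, C=12
  Priority 2, burst=4, C=16
  Priority 3, burst=12, C=28
Average turnaround = 56/3 = 18.6667

18.6667


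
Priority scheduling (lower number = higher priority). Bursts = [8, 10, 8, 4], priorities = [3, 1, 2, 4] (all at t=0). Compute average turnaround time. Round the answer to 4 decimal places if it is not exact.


Sort by priority (ascending = highest first):
Order: [(1, 10), (2, 8), (3, 8), (4, 4)]
Completion times:
  Priority 1, burst=10, C=10
  Priority 2, burst=8, C=18
  Priority 3, burst=8, C=26
  Priority 4, burst=4, C=30
Average turnaround = 84/4 = 21.0

21.0


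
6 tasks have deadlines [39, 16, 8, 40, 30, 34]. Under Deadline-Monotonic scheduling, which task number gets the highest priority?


Sort tasks by relative deadline (ascending):
  Task 3: deadline = 8
  Task 2: deadline = 16
  Task 5: deadline = 30
  Task 6: deadline = 34
  Task 1: deadline = 39
  Task 4: deadline = 40
Priority order (highest first): [3, 2, 5, 6, 1, 4]
Highest priority task = 3

3


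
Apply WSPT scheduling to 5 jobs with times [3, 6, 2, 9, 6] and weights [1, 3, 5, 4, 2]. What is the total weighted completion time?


Compute p/w ratios and sort ascending (WSPT): [(2, 5), (6, 3), (9, 4), (3, 1), (6, 2)]
Compute weighted completion times:
  Job (p=2,w=5): C=2, w*C=5*2=10
  Job (p=6,w=3): C=8, w*C=3*8=24
  Job (p=9,w=4): C=17, w*C=4*17=68
  Job (p=3,w=1): C=20, w*C=1*20=20
  Job (p=6,w=2): C=26, w*C=2*26=52
Total weighted completion time = 174

174


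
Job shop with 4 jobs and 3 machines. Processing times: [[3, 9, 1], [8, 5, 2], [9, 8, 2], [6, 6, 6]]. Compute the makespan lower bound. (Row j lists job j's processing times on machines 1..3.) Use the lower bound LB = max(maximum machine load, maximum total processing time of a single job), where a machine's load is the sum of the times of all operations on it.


Machine loads:
  Machine 1: 3 + 8 + 9 + 6 = 26
  Machine 2: 9 + 5 + 8 + 6 = 28
  Machine 3: 1 + 2 + 2 + 6 = 11
Max machine load = 28
Job totals:
  Job 1: 13
  Job 2: 15
  Job 3: 19
  Job 4: 18
Max job total = 19
Lower bound = max(28, 19) = 28

28


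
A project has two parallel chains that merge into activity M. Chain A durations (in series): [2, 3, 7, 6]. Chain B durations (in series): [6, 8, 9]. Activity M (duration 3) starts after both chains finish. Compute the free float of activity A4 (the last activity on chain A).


ES(A4) = sum of predecessors on chain A = 12
EF(A4) = ES + duration = 12 + 6 = 18
Successor of A4 is M. ES(M) = max(sum(A), sum(B)) = max(18, 23) = 23
Free float = ES(successor) - EF(current) = 23 - 18 = 5

5


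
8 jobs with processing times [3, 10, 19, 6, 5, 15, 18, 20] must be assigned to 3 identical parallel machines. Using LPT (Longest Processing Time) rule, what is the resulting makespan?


Sort jobs in decreasing order (LPT): [20, 19, 18, 15, 10, 6, 5, 3]
Assign each job to the least loaded machine:
  Machine 1: jobs [20, 6, 5], load = 31
  Machine 2: jobs [19, 10, 3], load = 32
  Machine 3: jobs [18, 15], load = 33
Makespan = max load = 33

33


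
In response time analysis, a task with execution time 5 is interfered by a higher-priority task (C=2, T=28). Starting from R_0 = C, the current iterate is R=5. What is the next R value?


R_next = C + ceil(R_prev / T_hp) * C_hp
ceil(5 / 28) = ceil(0.1786) = 1
Interference = 1 * 2 = 2
R_next = 5 + 2 = 7

7


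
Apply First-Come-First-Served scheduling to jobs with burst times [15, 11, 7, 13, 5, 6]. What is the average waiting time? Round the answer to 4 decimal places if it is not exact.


FCFS order (as given): [15, 11, 7, 13, 5, 6]
Waiting times:
  Job 1: wait = 0
  Job 2: wait = 15
  Job 3: wait = 26
  Job 4: wait = 33
  Job 5: wait = 46
  Job 6: wait = 51
Sum of waiting times = 171
Average waiting time = 171/6 = 28.5

28.5


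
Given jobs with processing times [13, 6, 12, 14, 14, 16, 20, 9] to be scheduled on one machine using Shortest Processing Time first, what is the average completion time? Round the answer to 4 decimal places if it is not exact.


Sort jobs by processing time (SPT order): [6, 9, 12, 13, 14, 14, 16, 20]
Compute completion times sequentially:
  Job 1: processing = 6, completes at 6
  Job 2: processing = 9, completes at 15
  Job 3: processing = 12, completes at 27
  Job 4: processing = 13, completes at 40
  Job 5: processing = 14, completes at 54
  Job 6: processing = 14, completes at 68
  Job 7: processing = 16, completes at 84
  Job 8: processing = 20, completes at 104
Sum of completion times = 398
Average completion time = 398/8 = 49.75

49.75


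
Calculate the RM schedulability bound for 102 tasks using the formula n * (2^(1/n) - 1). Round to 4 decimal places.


Compute 2^(1/102) = 1.0068187028
Subtract 1: 1.0068187028 - 1 = 0.0068187028
Multiply by n: 102 * 0.0068187028 = 0.6955076856
Round to 4 dp: 0.6955

0.6955


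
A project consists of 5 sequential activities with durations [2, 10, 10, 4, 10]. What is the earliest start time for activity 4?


Activity 4 starts after activities 1 through 3 complete.
Predecessor durations: [2, 10, 10]
ES = 2 + 10 + 10 = 22

22


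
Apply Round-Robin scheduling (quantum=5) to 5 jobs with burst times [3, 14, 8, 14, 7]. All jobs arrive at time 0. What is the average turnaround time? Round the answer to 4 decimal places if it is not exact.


Time quantum = 5
Execution trace:
  J1 runs 3 units, time = 3
  J2 runs 5 units, time = 8
  J3 runs 5 units, time = 13
  J4 runs 5 units, time = 18
  J5 runs 5 units, time = 23
  J2 runs 5 units, time = 28
  J3 runs 3 units, time = 31
  J4 runs 5 units, time = 36
  J5 runs 2 units, time = 38
  J2 runs 4 units, time = 42
  J4 runs 4 units, time = 46
Finish times: [3, 42, 31, 46, 38]
Average turnaround = 160/5 = 32.0

32.0


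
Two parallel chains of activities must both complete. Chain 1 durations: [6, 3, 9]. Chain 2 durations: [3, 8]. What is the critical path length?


Path A total = 6 + 3 + 9 = 18
Path B total = 3 + 8 = 11
Critical path = longest path = max(18, 11) = 18

18


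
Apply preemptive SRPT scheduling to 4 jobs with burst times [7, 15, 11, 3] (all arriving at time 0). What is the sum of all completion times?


Since all jobs arrive at t=0, SRPT equals SPT ordering.
SPT order: [3, 7, 11, 15]
Completion times:
  Job 1: p=3, C=3
  Job 2: p=7, C=10
  Job 3: p=11, C=21
  Job 4: p=15, C=36
Total completion time = 3 + 10 + 21 + 36 = 70

70


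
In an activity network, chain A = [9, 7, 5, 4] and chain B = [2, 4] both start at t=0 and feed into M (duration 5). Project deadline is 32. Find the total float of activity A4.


Forward pass: ES(A4) = sum of predecessors on chain A = 21
EF = ES + duration = 21 + 4 = 25
Backward pass: LF(M) = deadline = 32; LS(M) = 32 - 5 = 27
LF(A4) = LS(M) - sum(successors on chain A) = 27 - 0 = 27
LS = LF - duration = 27 - 4 = 23
Total float = LS - ES = 23 - 21 = 2

2


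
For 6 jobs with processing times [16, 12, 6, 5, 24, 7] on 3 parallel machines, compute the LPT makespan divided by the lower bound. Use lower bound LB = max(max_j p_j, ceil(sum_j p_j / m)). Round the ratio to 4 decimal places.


LPT order: [24, 16, 12, 7, 6, 5]
Machine loads after assignment: [24, 22, 24]
LPT makespan = 24
Lower bound = max(max_job, ceil(total/3)) = max(24, 24) = 24
Ratio = 24 / 24 = 1.0

1.0


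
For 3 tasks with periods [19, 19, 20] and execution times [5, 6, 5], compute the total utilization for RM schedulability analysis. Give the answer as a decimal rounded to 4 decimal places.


Compute individual utilizations (exact fractions):
  Task 1: C/T = 5/19 (approx. 0.2632)
  Task 2: C/T = 6/19 (approx. 0.3158)
  Task 3: C/T = 5/20 = 1/4 (approx. 0.25)
Total utilization U = 5/19 + 6/19 + 1/4 = 63/76
Rounded to 4 decimal places: U = 0.8289
RM (Liu & Layland) bound for 3 tasks = 0.779763; compare with U = 63/76 (approx. 0.828947)
bound < U <= 1, so the RM sufficient condition is not met (inconclusive; an exact test such as response-time analysis is needed).

0.8289


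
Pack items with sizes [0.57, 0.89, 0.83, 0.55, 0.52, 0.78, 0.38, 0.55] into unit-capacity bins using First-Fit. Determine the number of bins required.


Place items sequentially using First-Fit:
  Item 0.57 -> new Bin 1
  Item 0.89 -> new Bin 2
  Item 0.83 -> new Bin 3
  Item 0.55 -> new Bin 4
  Item 0.52 -> new Bin 5
  Item 0.78 -> new Bin 6
  Item 0.38 -> Bin 1 (now 0.95)
  Item 0.55 -> new Bin 7
Total bins used = 7

7


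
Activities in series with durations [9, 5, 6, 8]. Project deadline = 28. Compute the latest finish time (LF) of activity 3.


LF(activity 3) = deadline - sum of successor durations
Successors: activities 4 through 4 with durations [8]
Sum of successor durations = 8
LF = 28 - 8 = 20

20


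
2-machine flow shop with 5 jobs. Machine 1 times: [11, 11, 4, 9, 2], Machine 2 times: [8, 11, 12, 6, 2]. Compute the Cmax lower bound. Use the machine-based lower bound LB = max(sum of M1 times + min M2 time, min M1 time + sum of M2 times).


LB1 = sum(M1 times) + min(M2 times) = 37 + 2 = 39
LB2 = min(M1 times) + sum(M2 times) = 2 + 39 = 41
Lower bound = max(LB1, LB2) = max(39, 41) = 41

41


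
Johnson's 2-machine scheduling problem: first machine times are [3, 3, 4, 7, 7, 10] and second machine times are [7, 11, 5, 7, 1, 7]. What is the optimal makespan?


Apply Johnson's rule:
  Group 1 (a <= b): [(1, 3, 7), (2, 3, 11), (3, 4, 5), (4, 7, 7)]
  Group 2 (a > b): [(6, 10, 7), (5, 7, 1)]
Optimal job order: [1, 2, 3, 4, 6, 5]
Schedule:
  Job 1: M1 done at 3, M2 done at 10
  Job 2: M1 done at 6, M2 done at 21
  Job 3: M1 done at 10, M2 done at 26
  Job 4: M1 done at 17, M2 done at 33
  Job 6: M1 done at 27, M2 done at 40
  Job 5: M1 done at 34, M2 done at 41
Makespan = 41

41


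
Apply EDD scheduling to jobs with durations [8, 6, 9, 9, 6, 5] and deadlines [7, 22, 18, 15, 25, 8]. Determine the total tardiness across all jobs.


Sort by due date (EDD order): [(8, 7), (5, 8), (9, 15), (9, 18), (6, 22), (6, 25)]
Compute completion times and tardiness:
  Job 1: p=8, d=7, C=8, tardiness=max(0,8-7)=1
  Job 2: p=5, d=8, C=13, tardiness=max(0,13-8)=5
  Job 3: p=9, d=15, C=22, tardiness=max(0,22-15)=7
  Job 4: p=9, d=18, C=31, tardiness=max(0,31-18)=13
  Job 5: p=6, d=22, C=37, tardiness=max(0,37-22)=15
  Job 6: p=6, d=25, C=43, tardiness=max(0,43-25)=18
Total tardiness = 59

59


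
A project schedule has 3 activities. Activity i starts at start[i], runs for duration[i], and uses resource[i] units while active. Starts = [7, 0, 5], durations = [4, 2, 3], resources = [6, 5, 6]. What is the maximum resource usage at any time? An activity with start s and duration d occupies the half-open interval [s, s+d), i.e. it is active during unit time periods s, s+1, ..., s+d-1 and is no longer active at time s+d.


Each activity i is active on [start_i, start_i + duration_i).
Compute total resource usage per time slot:
  t=0: active resources = [5], total = 5
  t=1: active resources = [5], total = 5
  t=2: active resources = [], total = 0
  t=3: active resources = [], total = 0
  t=4: active resources = [], total = 0
  t=5: active resources = [6], total = 6
  t=6: active resources = [6], total = 6
  t=7: active resources = [6, 6], total = 12
  t=8: active resources = [6], total = 6
  t=9: active resources = [6], total = 6
  t=10: active resources = [6], total = 6
Peak resource demand = 12

12


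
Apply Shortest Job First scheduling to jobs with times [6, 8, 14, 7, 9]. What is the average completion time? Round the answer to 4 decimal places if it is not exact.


SJF order (ascending): [6, 7, 8, 9, 14]
Completion times:
  Job 1: burst=6, C=6
  Job 2: burst=7, C=13
  Job 3: burst=8, C=21
  Job 4: burst=9, C=30
  Job 5: burst=14, C=44
Average completion = 114/5 = 22.8

22.8


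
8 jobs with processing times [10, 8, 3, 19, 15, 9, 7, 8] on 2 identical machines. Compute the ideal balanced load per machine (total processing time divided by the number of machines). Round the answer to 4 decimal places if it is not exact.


Total processing time = 10 + 8 + 3 + 19 + 15 + 9 + 7 + 8 = 79
Number of machines = 2
Ideal balanced load = 79 / 2 = 39.5

39.5


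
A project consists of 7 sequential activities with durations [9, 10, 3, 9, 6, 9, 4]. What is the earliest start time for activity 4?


Activity 4 starts after activities 1 through 3 complete.
Predecessor durations: [9, 10, 3]
ES = 9 + 10 + 3 = 22

22


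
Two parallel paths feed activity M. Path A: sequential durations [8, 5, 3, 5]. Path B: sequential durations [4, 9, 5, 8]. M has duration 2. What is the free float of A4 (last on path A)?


ES(A4) = sum of predecessors on chain A = 16
EF(A4) = ES + duration = 16 + 5 = 21
Successor of A4 is M. ES(M) = max(sum(A), sum(B)) = max(21, 26) = 26
Free float = ES(successor) - EF(current) = 26 - 21 = 5

5


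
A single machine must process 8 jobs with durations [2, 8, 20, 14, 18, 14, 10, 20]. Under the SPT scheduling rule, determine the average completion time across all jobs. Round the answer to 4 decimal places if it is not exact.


Sort jobs by processing time (SPT order): [2, 8, 10, 14, 14, 18, 20, 20]
Compute completion times sequentially:
  Job 1: processing = 2, completes at 2
  Job 2: processing = 8, completes at 10
  Job 3: processing = 10, completes at 20
  Job 4: processing = 14, completes at 34
  Job 5: processing = 14, completes at 48
  Job 6: processing = 18, completes at 66
  Job 7: processing = 20, completes at 86
  Job 8: processing = 20, completes at 106
Sum of completion times = 372
Average completion time = 372/8 = 46.5

46.5


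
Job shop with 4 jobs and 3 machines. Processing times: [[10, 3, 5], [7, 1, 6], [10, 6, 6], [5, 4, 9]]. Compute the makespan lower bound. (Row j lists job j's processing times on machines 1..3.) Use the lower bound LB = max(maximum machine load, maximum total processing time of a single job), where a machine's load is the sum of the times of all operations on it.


Machine loads:
  Machine 1: 10 + 7 + 10 + 5 = 32
  Machine 2: 3 + 1 + 6 + 4 = 14
  Machine 3: 5 + 6 + 6 + 9 = 26
Max machine load = 32
Job totals:
  Job 1: 18
  Job 2: 14
  Job 3: 22
  Job 4: 18
Max job total = 22
Lower bound = max(32, 22) = 32

32


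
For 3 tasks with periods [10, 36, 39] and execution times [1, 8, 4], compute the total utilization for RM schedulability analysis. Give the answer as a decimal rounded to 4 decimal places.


Compute individual utilizations (exact fractions):
  Task 1: C/T = 1/10 (approx. 0.1)
  Task 2: C/T = 8/36 = 2/9 (approx. 0.2222)
  Task 3: C/T = 4/39 (approx. 0.1026)
Total utilization U = 1/10 + 2/9 + 4/39 = 497/1170
Rounded to 4 decimal places: U = 0.4248
RM (Liu & Layland) bound for 3 tasks = 0.779763; compare with U = 497/1170 (approx. 0.424786)
U <= bound, so schedulable by RM sufficient condition.

0.4248


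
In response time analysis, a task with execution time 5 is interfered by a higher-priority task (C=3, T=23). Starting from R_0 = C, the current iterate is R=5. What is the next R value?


R_next = C + ceil(R_prev / T_hp) * C_hp
ceil(5 / 23) = ceil(0.2174) = 1
Interference = 1 * 3 = 3
R_next = 5 + 3 = 8

8


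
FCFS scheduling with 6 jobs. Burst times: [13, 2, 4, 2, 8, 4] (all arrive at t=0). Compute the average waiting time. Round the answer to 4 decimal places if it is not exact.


FCFS order (as given): [13, 2, 4, 2, 8, 4]
Waiting times:
  Job 1: wait = 0
  Job 2: wait = 13
  Job 3: wait = 15
  Job 4: wait = 19
  Job 5: wait = 21
  Job 6: wait = 29
Sum of waiting times = 97
Average waiting time = 97/6 = 16.1667

16.1667


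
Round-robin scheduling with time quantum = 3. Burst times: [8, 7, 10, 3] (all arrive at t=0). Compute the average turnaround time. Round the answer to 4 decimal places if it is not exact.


Time quantum = 3
Execution trace:
  J1 runs 3 units, time = 3
  J2 runs 3 units, time = 6
  J3 runs 3 units, time = 9
  J4 runs 3 units, time = 12
  J1 runs 3 units, time = 15
  J2 runs 3 units, time = 18
  J3 runs 3 units, time = 21
  J1 runs 2 units, time = 23
  J2 runs 1 units, time = 24
  J3 runs 3 units, time = 27
  J3 runs 1 units, time = 28
Finish times: [23, 24, 28, 12]
Average turnaround = 87/4 = 21.75

21.75


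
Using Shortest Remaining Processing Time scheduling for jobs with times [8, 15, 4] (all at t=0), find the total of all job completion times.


Since all jobs arrive at t=0, SRPT equals SPT ordering.
SPT order: [4, 8, 15]
Completion times:
  Job 1: p=4, C=4
  Job 2: p=8, C=12
  Job 3: p=15, C=27
Total completion time = 4 + 12 + 27 = 43

43


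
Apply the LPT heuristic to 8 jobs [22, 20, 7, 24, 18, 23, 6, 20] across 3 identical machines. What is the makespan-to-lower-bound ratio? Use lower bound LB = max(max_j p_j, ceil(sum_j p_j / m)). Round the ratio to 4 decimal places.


LPT order: [24, 23, 22, 20, 20, 18, 7, 6]
Machine loads after assignment: [49, 43, 48]
LPT makespan = 49
Lower bound = max(max_job, ceil(total/3)) = max(24, 47) = 47
Ratio = 49 / 47 = 1.0426

1.0426


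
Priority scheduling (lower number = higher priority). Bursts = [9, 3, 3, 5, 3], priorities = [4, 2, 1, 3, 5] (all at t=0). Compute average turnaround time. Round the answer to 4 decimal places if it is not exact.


Sort by priority (ascending = highest first):
Order: [(1, 3), (2, 3), (3, 5), (4, 9), (5, 3)]
Completion times:
  Priority 1, burst=3, C=3
  Priority 2, burst=3, C=6
  Priority 3, burst=5, C=11
  Priority 4, burst=9, C=20
  Priority 5, burst=3, C=23
Average turnaround = 63/5 = 12.6

12.6


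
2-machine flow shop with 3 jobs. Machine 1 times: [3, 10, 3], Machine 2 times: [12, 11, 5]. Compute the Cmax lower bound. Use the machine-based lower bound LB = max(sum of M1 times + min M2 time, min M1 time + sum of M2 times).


LB1 = sum(M1 times) + min(M2 times) = 16 + 5 = 21
LB2 = min(M1 times) + sum(M2 times) = 3 + 28 = 31
Lower bound = max(LB1, LB2) = max(21, 31) = 31

31


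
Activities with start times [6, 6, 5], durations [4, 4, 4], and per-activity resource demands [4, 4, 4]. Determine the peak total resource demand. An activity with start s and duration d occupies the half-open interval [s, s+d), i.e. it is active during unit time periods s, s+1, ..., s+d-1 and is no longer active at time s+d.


Each activity i is active on [start_i, start_i + duration_i).
Compute total resource usage per time slot:
  t=0: active resources = [], total = 0
  t=1: active resources = [], total = 0
  t=2: active resources = [], total = 0
  t=3: active resources = [], total = 0
  t=4: active resources = [], total = 0
  t=5: active resources = [4], total = 4
  t=6: active resources = [4, 4, 4], total = 12
  t=7: active resources = [4, 4, 4], total = 12
  t=8: active resources = [4, 4, 4], total = 12
  t=9: active resources = [4, 4], total = 8
Peak resource demand = 12

12


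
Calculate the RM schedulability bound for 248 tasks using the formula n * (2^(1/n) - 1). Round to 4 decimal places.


Compute 2^(1/248) = 1.0027988578
Subtract 1: 1.0027988578 - 1 = 0.0027988578
Multiply by n: 248 * 0.0027988578 = 0.6941167344
Round to 4 dp: 0.6941

0.6941


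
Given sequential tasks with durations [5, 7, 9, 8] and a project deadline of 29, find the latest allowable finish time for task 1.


LF(activity 1) = deadline - sum of successor durations
Successors: activities 2 through 4 with durations [7, 9, 8]
Sum of successor durations = 24
LF = 29 - 24 = 5

5


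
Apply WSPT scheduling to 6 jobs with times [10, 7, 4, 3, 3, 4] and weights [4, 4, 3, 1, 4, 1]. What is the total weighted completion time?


Compute p/w ratios and sort ascending (WSPT): [(3, 4), (4, 3), (7, 4), (10, 4), (3, 1), (4, 1)]
Compute weighted completion times:
  Job (p=3,w=4): C=3, w*C=4*3=12
  Job (p=4,w=3): C=7, w*C=3*7=21
  Job (p=7,w=4): C=14, w*C=4*14=56
  Job (p=10,w=4): C=24, w*C=4*24=96
  Job (p=3,w=1): C=27, w*C=1*27=27
  Job (p=4,w=1): C=31, w*C=1*31=31
Total weighted completion time = 243

243


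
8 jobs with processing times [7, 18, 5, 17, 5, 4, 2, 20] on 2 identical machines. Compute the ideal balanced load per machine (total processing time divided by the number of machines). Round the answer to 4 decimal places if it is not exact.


Total processing time = 7 + 18 + 5 + 17 + 5 + 4 + 2 + 20 = 78
Number of machines = 2
Ideal balanced load = 78 / 2 = 39.0

39.0


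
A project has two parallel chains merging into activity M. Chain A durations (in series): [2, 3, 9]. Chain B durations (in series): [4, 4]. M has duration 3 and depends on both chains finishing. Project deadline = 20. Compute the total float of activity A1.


Forward pass: ES(A1) = sum of predecessors on chain A = 0
EF = ES + duration = 0 + 2 = 2
Backward pass: LF(M) = deadline = 20; LS(M) = 20 - 3 = 17
LF(A1) = LS(M) - sum(successors on chain A) = 17 - 12 = 5
LS = LF - duration = 5 - 2 = 3
Total float = LS - ES = 3 - 0 = 3

3


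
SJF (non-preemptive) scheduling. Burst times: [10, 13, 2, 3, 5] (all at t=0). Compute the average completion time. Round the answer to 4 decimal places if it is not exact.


SJF order (ascending): [2, 3, 5, 10, 13]
Completion times:
  Job 1: burst=2, C=2
  Job 2: burst=3, C=5
  Job 3: burst=5, C=10
  Job 4: burst=10, C=20
  Job 5: burst=13, C=33
Average completion = 70/5 = 14.0

14.0


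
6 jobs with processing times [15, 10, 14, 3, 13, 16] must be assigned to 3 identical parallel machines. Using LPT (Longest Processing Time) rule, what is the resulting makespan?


Sort jobs in decreasing order (LPT): [16, 15, 14, 13, 10, 3]
Assign each job to the least loaded machine:
  Machine 1: jobs [16, 3], load = 19
  Machine 2: jobs [15, 10], load = 25
  Machine 3: jobs [14, 13], load = 27
Makespan = max load = 27

27


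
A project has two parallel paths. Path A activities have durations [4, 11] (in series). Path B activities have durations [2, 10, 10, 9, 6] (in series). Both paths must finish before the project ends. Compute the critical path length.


Path A total = 4 + 11 = 15
Path B total = 2 + 10 + 10 + 9 + 6 = 37
Critical path = longest path = max(15, 37) = 37

37


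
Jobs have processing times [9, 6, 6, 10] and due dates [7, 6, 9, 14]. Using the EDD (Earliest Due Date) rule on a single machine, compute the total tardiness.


Sort by due date (EDD order): [(6, 6), (9, 7), (6, 9), (10, 14)]
Compute completion times and tardiness:
  Job 1: p=6, d=6, C=6, tardiness=max(0,6-6)=0
  Job 2: p=9, d=7, C=15, tardiness=max(0,15-7)=8
  Job 3: p=6, d=9, C=21, tardiness=max(0,21-9)=12
  Job 4: p=10, d=14, C=31, tardiness=max(0,31-14)=17
Total tardiness = 37

37


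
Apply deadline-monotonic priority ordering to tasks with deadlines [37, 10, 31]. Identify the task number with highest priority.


Sort tasks by relative deadline (ascending):
  Task 2: deadline = 10
  Task 3: deadline = 31
  Task 1: deadline = 37
Priority order (highest first): [2, 3, 1]
Highest priority task = 2

2


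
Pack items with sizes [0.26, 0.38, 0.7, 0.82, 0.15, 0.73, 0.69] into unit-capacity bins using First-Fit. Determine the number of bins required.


Place items sequentially using First-Fit:
  Item 0.26 -> new Bin 1
  Item 0.38 -> Bin 1 (now 0.64)
  Item 0.7 -> new Bin 2
  Item 0.82 -> new Bin 3
  Item 0.15 -> Bin 1 (now 0.79)
  Item 0.73 -> new Bin 4
  Item 0.69 -> new Bin 5
Total bins used = 5

5


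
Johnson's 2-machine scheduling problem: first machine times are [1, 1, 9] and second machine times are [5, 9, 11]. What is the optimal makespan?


Apply Johnson's rule:
  Group 1 (a <= b): [(1, 1, 5), (2, 1, 9), (3, 9, 11)]
  Group 2 (a > b): []
Optimal job order: [1, 2, 3]
Schedule:
  Job 1: M1 done at 1, M2 done at 6
  Job 2: M1 done at 2, M2 done at 15
  Job 3: M1 done at 11, M2 done at 26
Makespan = 26

26


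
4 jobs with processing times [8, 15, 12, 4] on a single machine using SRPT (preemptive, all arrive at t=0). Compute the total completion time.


Since all jobs arrive at t=0, SRPT equals SPT ordering.
SPT order: [4, 8, 12, 15]
Completion times:
  Job 1: p=4, C=4
  Job 2: p=8, C=12
  Job 3: p=12, C=24
  Job 4: p=15, C=39
Total completion time = 4 + 12 + 24 + 39 = 79

79


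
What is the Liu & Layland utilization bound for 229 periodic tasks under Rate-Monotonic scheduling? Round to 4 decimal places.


Compute 2^(1/229) = 1.0030314291
Subtract 1: 1.0030314291 - 1 = 0.0030314291
Multiply by n: 229 * 0.0030314291 = 0.6941972639
Round to 4 dp: 0.6942

0.6942


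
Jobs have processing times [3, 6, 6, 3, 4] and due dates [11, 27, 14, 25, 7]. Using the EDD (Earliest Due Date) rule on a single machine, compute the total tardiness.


Sort by due date (EDD order): [(4, 7), (3, 11), (6, 14), (3, 25), (6, 27)]
Compute completion times and tardiness:
  Job 1: p=4, d=7, C=4, tardiness=max(0,4-7)=0
  Job 2: p=3, d=11, C=7, tardiness=max(0,7-11)=0
  Job 3: p=6, d=14, C=13, tardiness=max(0,13-14)=0
  Job 4: p=3, d=25, C=16, tardiness=max(0,16-25)=0
  Job 5: p=6, d=27, C=22, tardiness=max(0,22-27)=0
Total tardiness = 0

0


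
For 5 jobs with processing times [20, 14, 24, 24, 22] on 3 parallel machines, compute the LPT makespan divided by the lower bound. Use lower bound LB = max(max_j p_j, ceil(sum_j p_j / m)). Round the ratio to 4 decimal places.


LPT order: [24, 24, 22, 20, 14]
Machine loads after assignment: [38, 24, 42]
LPT makespan = 42
Lower bound = max(max_job, ceil(total/3)) = max(24, 35) = 35
Ratio = 42 / 35 = 1.2

1.2


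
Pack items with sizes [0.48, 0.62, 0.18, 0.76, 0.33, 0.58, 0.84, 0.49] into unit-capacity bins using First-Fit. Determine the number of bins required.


Place items sequentially using First-Fit:
  Item 0.48 -> new Bin 1
  Item 0.62 -> new Bin 2
  Item 0.18 -> Bin 1 (now 0.66)
  Item 0.76 -> new Bin 3
  Item 0.33 -> Bin 1 (now 0.99)
  Item 0.58 -> new Bin 4
  Item 0.84 -> new Bin 5
  Item 0.49 -> new Bin 6
Total bins used = 6

6


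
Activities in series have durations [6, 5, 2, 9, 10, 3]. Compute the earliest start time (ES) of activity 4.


Activity 4 starts after activities 1 through 3 complete.
Predecessor durations: [6, 5, 2]
ES = 6 + 5 + 2 = 13

13


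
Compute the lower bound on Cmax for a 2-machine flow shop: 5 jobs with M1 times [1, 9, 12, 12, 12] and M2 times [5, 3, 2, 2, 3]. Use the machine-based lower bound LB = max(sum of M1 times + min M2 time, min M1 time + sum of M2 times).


LB1 = sum(M1 times) + min(M2 times) = 46 + 2 = 48
LB2 = min(M1 times) + sum(M2 times) = 1 + 15 = 16
Lower bound = max(LB1, LB2) = max(48, 16) = 48

48


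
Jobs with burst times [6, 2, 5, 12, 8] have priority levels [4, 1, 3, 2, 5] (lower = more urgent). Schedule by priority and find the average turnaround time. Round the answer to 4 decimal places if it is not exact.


Sort by priority (ascending = highest first):
Order: [(1, 2), (2, 12), (3, 5), (4, 6), (5, 8)]
Completion times:
  Priority 1, burst=2, C=2
  Priority 2, burst=12, C=14
  Priority 3, burst=5, C=19
  Priority 4, burst=6, C=25
  Priority 5, burst=8, C=33
Average turnaround = 93/5 = 18.6

18.6


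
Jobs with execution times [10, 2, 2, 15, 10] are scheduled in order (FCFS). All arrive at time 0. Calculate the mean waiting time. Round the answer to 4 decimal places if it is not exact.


FCFS order (as given): [10, 2, 2, 15, 10]
Waiting times:
  Job 1: wait = 0
  Job 2: wait = 10
  Job 3: wait = 12
  Job 4: wait = 14
  Job 5: wait = 29
Sum of waiting times = 65
Average waiting time = 65/5 = 13.0

13.0
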